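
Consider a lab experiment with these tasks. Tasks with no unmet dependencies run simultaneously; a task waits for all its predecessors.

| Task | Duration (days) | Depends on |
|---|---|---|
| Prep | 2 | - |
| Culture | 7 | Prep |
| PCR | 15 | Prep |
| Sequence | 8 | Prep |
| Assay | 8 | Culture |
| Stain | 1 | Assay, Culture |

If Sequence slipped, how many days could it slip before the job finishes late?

Critical path: Prep→Culture→Assay→Stain = 2+7+8+1 = 18, so the finish is 18 days.
Longest path through Sequence: 10 days (earliest finish 10, latest finish 18).
Slack of Sequence = 10 − 2 = 8 days.

8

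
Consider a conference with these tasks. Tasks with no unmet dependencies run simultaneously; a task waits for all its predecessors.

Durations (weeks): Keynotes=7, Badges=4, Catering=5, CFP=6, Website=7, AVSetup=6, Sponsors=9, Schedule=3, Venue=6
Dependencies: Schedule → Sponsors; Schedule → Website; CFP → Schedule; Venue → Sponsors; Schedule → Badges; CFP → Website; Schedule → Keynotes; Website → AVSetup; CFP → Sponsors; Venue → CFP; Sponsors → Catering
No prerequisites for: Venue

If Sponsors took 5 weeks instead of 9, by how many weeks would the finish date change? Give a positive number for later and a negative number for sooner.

The binding path is Venue→CFP→Schedule→Sponsors→Catering = 6+6+3+9+5 = 29; finish at 29 weeks.
Sponsors is on the critical path; changing it to 5 makes that path 25 weeks.
New critical path: Venue→CFP→Schedule→Website→AVSetup = 6+6+3+7+6 = 28 ⇒ 28 weeks.
Change in finish: 28 − 29 = -1 weeks.

-1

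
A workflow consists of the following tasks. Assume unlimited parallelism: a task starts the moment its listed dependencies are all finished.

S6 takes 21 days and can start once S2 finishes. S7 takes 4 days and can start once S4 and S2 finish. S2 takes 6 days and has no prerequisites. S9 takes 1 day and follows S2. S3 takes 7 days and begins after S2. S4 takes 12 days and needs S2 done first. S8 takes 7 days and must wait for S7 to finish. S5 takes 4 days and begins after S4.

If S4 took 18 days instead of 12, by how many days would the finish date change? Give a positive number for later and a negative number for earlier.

6

As given, the longest chain is S2→S4→S7→S8 = 6+12+4+7 = 29, so the finish is 29 days.
Since S4 is critical, the +6 change carries straight to that chain (now 35 days).
No other chain overtakes it, so the finish is 35 days.
Change in finish: 35 − 29 = +6 days.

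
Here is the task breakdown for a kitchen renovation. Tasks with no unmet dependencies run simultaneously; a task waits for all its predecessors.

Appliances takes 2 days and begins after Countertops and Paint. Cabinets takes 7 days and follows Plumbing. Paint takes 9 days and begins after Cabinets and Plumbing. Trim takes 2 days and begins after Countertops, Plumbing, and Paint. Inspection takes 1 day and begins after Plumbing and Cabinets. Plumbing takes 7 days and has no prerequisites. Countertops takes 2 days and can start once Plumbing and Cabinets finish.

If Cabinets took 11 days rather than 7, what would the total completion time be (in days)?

29

As given, the longest chain is Plumbing→Cabinets→Paint→Appliances = 7+7+9+2 = 25, so the finish is 25 days.
Cabinets lies on that path, so at 11 days the path becomes 29 days.
No other chain overtakes it, so the finish is 29 days.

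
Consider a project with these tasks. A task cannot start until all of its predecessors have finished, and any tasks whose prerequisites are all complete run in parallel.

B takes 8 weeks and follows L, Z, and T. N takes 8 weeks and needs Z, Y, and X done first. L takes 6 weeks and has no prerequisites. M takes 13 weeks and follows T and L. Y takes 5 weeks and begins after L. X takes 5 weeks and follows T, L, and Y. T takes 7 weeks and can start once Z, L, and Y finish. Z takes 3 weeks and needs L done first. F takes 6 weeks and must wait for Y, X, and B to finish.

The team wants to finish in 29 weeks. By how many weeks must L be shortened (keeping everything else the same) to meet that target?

Current finish: 32 weeks; target: 29.
L is on every critical path, so each week cut from L cuts the finish by one (this holds down to a finish of 27).
Need 32 − 29 = 3 weeks off L → L becomes 3 weeks, finish becomes 29.

3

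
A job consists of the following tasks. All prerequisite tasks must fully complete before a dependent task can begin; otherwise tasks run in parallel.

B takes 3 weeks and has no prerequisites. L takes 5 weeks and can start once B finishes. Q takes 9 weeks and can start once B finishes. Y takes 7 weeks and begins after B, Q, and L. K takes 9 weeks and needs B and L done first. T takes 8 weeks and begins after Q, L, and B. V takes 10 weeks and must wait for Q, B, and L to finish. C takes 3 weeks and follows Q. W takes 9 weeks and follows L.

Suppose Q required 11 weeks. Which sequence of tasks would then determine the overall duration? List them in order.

B, Q, V

As given, the longest chain is B→Q→V = 3+9+10 = 22, so the finish is 22 weeks.
Q lies on that path, so at 11 weeks the path becomes 24 weeks.
That remains the longest chain; total 24 weeks.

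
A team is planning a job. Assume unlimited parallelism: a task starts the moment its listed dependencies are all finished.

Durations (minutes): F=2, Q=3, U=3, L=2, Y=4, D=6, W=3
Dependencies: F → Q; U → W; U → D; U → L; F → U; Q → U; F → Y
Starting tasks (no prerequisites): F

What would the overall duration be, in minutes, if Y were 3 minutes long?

As given, the longest chain is F→Q→U→D = 2+3+3+6 = 14, so the finish is 14 minutes.
Y has 8 minutes of float (longest path through it is 6).
That remains the longest chain; total 14 minutes.

14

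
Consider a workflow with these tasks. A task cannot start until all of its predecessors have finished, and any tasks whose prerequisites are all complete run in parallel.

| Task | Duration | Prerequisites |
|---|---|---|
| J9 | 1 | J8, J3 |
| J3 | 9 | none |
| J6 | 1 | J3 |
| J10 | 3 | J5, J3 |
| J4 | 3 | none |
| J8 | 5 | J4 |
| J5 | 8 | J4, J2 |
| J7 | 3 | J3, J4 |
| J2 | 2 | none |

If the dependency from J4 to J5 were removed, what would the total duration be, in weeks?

Before: longest chain J4→J5→J10 = 3+8+3 = 14, finish 14.
Without J4→J5, J5's earliest start moves from 3 to 2.
The longest chain is now J2→J5→J10 = 2+8+3 = 13, so the job takes 13 weeks.

13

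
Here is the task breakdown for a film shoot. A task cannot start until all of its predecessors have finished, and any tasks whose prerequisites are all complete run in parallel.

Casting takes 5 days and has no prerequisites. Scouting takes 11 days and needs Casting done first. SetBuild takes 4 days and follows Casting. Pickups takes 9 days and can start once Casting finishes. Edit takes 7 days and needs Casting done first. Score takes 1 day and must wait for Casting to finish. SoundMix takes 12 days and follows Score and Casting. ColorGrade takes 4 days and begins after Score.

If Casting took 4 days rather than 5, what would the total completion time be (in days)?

17

As given, the longest chain is Casting→Score→SoundMix = 5+1+12 = 18, so the finish is 18 days.
Casting lies on that path, so at 4 days the path becomes 17 days.
That remains the longest chain; total 17 days.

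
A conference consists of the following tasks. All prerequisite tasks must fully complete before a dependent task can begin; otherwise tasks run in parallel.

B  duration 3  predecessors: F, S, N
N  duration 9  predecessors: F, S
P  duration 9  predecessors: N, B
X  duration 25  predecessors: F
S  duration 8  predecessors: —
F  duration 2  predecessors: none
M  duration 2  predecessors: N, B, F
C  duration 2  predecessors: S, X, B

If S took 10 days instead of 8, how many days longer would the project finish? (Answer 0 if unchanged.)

2

Critical path before the change: S→N→B→P = 8+9+3+9 = 29 giving 29 days.
Since S is critical, the +2 change carries straight to that chain (now 31 days).
The critical path is still S→N→B→P; finish is now 31 days.
Change in finish: 31 − 29 = +2 days.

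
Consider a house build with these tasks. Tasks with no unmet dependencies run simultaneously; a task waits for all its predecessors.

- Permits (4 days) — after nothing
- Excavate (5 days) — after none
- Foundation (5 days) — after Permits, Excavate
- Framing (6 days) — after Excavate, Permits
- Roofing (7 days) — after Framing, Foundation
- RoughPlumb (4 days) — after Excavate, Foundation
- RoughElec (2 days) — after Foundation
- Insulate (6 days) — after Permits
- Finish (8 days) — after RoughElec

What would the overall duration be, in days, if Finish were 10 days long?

Baseline: Excavate→Foundation→RoughElec→Finish = 5+5+2+8 = 20 → 20 days.
Since Finish is critical, the +2 change carries straight to that chain (now 22 days).
That remains the longest chain; total 22 days.

22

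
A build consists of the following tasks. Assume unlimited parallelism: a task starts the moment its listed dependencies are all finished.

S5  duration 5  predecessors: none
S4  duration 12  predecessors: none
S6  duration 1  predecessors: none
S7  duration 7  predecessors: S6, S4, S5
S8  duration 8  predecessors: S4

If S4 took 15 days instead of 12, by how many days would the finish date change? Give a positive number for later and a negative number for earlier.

3

The binding path is S4→S8 = 12+8 = 20; finish at 20 days.
S4 is on the critical path; changing it to 15 makes that path 23 days.
The critical path is still S4→S8; finish is now 23 days.
Change in finish: 23 − 20 = +3 days.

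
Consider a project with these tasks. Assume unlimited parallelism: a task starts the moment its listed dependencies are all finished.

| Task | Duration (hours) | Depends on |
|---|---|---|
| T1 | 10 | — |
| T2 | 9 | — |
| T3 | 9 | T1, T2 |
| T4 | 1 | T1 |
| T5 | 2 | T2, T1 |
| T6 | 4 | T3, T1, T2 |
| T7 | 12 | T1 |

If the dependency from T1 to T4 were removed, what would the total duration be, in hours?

Original critical path: T1→T3→T6 = 10+9+4 = 23 ⇒ 23 hours.
Without T1→T4, T4's earliest start moves from 10 to 0.
New critical path: T1→T3→T6 = 10+9+4 = 23 ⇒ 23 hours.

23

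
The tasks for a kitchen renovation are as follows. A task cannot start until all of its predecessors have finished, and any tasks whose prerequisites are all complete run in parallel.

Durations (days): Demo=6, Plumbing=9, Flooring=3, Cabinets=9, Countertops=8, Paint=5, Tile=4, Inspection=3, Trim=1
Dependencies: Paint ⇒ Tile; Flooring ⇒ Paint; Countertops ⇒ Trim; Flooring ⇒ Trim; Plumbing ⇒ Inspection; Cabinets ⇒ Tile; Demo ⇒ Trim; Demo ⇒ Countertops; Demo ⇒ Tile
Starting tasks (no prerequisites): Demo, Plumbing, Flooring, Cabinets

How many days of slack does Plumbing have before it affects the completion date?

3

Demo→Countertops→Trim = 6+8+1 = 15 sets the makespan at 15 days.
The longest chain containing Plumbing totals 12 days.
So Plumbing can slip 12 − 9 = 3 days.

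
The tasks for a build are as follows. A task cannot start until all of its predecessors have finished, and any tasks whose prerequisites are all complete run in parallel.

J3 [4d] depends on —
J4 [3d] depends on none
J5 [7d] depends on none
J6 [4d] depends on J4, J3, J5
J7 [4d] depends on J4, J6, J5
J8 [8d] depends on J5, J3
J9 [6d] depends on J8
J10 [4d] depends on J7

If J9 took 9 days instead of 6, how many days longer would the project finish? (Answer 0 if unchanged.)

Baseline: J5→J8→J9 = 7+8+6 = 21 → 21 days.
J9 lies on that path, so at 9 days the path becomes 24 days.
No other chain overtakes it, so the finish is 24 days.
Change in finish: 24 − 21 = +3 days.

3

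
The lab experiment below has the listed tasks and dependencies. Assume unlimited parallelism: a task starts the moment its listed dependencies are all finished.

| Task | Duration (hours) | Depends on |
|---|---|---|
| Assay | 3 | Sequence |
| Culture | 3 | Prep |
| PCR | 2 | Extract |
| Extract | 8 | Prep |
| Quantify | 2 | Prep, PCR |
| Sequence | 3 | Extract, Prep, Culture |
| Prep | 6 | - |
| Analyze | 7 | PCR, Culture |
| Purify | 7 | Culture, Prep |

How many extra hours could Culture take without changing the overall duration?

7

Prep→Extract→PCR→Analyze = 6+8+2+7 = 23 sets the makespan at 23 hours.
Longest path through Culture: 16 hours (earliest finish 9, latest finish 16).
Slack of Culture = 13 − 6 = 7 hours.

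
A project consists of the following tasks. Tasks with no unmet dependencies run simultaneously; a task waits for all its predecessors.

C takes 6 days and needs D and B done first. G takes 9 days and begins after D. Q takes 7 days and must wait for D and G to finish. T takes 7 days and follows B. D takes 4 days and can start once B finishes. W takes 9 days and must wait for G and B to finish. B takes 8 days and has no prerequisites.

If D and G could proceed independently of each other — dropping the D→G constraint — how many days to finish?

19

Original critical path: B→D→G→W = 8+4+9+9 = 30 ⇒ 30 days.
Without D→G, G's earliest start moves from 12 to 0.
After: B→D→Q = 8+4+7 = 19 → 19 days.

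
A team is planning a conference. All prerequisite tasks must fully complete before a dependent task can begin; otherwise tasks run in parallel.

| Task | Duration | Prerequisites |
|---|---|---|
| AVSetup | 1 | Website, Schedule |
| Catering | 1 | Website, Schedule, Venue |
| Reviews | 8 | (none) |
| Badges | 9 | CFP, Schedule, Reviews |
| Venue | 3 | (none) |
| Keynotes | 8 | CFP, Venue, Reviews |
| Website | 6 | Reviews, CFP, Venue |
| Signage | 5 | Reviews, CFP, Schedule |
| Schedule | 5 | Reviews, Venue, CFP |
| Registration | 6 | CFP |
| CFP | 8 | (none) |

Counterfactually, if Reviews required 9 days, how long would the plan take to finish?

23

As given, the longest chain is Reviews→Schedule→Badges = 8+5+9 = 22, so the finish is 22 days.
Since Reviews is critical, the +1 change carries straight to that chain (now 23 days).
The critical path is still Reviews→Schedule→Badges; finish is now 23 days.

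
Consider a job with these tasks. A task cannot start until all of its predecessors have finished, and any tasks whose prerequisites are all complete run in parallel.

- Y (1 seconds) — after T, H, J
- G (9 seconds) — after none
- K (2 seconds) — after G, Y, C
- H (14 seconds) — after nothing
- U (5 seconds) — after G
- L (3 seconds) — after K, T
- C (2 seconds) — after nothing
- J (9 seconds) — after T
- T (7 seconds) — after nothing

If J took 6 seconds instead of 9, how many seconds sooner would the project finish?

2

Actual critical path: T→J→Y→K→L = 7+9+1+2+3 = 22 ⇒ 22 seconds.
Since J is critical, the -3 change carries straight to that chain (now 19 seconds).
New critical path: H→Y→K→L = 14+1+2+3 = 20 ⇒ 20 seconds.
Change in finish: 20 − 22 = -2 seconds.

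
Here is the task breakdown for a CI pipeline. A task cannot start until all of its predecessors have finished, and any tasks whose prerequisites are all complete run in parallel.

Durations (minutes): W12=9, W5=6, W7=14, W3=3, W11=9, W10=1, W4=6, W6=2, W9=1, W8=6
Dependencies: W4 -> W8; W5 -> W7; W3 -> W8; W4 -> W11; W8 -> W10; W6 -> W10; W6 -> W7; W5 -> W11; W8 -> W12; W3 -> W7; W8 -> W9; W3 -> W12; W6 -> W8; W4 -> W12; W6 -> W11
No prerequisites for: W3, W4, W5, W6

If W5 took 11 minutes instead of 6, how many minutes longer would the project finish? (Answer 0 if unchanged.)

4

Critical path before the change: W4→W8→W12 = 6+6+9 = 21 giving 21 minutes.
W5 has 1 minute of float (longest path through it is 20).
The binding chain switches to W5→W7 = 11+14 = 25; finish 25 minutes.
Change in finish: 25 − 21 = +4 minutes.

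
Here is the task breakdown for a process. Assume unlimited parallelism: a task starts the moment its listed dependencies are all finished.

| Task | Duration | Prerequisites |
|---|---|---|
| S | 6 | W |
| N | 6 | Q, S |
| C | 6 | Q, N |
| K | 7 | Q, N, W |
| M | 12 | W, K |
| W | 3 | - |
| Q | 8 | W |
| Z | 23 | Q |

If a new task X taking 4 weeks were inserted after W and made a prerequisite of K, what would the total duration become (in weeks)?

Originally the schedule takes 36 weeks.
With X inserted, K now waits for max(Q, N, W, X).
New critical path: W→Q→N→K→M = 3+8+6+7+12 = 36 ⇒ 36 weeks.

36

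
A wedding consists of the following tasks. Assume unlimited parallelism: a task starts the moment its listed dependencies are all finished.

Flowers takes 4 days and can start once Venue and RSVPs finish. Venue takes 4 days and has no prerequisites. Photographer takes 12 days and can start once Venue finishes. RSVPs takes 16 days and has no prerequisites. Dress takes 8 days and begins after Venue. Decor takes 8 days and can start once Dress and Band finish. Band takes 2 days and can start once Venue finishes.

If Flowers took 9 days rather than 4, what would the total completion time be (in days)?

25

Critical path before the change: RSVPs→Flowers = 16+4 = 20 giving 20 days.
Flowers lies on that path, so at 9 days the path becomes 25 days.
No other chain overtakes it, so the finish is 25 days.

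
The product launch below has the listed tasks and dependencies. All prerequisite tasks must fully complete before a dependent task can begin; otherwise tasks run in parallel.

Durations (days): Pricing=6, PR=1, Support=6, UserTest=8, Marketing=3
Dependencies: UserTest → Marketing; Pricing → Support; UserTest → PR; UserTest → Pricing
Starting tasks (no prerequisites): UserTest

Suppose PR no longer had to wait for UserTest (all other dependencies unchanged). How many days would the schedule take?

Original critical path: UserTest→Pricing→Support = 8+6+6 = 20 ⇒ 20 days.
Without UserTest→PR, PR's earliest start moves from 8 to 0.
New critical path: UserTest→Pricing→Support = 8+6+6 = 20 ⇒ 20 days.

20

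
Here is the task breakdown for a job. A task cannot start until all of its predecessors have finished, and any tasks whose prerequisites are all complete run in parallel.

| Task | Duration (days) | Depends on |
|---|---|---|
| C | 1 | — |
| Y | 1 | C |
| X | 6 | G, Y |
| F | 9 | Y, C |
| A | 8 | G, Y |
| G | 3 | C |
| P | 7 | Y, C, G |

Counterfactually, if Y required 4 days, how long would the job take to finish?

14

As given, the longest chain is C→G→A = 1+3+8 = 12, so the finish is 12 days.
Y has 1 day of float (longest path through it is 11).
The binding chain switches to C→Y→F = 1+4+9 = 14; finish 14 days.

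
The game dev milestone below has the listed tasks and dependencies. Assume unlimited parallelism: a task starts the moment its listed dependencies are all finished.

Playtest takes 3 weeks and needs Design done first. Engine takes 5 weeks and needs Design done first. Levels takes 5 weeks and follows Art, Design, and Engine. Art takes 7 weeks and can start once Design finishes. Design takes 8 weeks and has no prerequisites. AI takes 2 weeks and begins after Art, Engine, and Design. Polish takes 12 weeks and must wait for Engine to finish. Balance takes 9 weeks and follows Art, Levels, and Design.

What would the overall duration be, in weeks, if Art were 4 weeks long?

27

Actual critical path: Design→Art→Levels→Balance = 8+7+5+9 = 29 ⇒ 29 weeks.
Art lies on that path, so at 4 weeks the path becomes 26 weeks.
The binding chain switches to Design→Engine→Levels→Balance = 8+5+5+9 = 27; finish 27 weeks.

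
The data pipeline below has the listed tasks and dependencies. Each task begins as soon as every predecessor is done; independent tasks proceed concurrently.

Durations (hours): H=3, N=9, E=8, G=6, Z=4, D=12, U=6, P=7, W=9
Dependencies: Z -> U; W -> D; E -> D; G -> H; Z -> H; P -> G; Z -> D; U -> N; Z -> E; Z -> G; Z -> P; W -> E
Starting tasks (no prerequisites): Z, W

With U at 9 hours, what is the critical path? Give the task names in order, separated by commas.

Critical path before the change: W→E→D = 9+8+12 = 29 giving 29 hours.
The longest path through U is only 19 hours, so U has float 10.
The critical path is still W→E→D; finish is now 29 hours.

W, E, D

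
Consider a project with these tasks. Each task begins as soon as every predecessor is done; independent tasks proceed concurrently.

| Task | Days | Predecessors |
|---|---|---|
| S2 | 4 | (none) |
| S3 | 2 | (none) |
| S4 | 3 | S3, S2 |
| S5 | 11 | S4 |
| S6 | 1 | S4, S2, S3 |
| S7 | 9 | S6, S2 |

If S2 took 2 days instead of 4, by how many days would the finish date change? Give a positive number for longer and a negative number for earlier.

Critical path before the change: S2→S4→S5 = 4+3+11 = 18 giving 18 days.
S2 is on the critical path; changing it to 2 makes that path 16 days.
That remains the longest chain; total 16 days.
Change in finish: 16 − 18 = -2 days.

-2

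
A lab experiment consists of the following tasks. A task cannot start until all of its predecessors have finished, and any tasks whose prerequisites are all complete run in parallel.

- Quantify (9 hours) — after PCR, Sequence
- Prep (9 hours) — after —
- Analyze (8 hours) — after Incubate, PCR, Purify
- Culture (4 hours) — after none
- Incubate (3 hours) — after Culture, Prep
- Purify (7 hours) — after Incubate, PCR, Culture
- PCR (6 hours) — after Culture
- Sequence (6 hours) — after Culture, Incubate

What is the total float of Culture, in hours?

2

The longest chain is Prep→Incubate→Sequence→Quantify = 9+3+6+9 = 27; overall finish 27 hours.
The longest chain containing Culture totals 25 hours.
Float = 27 − 25 = 2.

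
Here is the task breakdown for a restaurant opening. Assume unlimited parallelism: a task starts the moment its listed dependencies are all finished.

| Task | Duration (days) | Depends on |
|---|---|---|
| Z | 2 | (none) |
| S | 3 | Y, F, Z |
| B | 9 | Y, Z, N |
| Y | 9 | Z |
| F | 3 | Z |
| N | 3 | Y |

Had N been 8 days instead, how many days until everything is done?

Baseline: Z→Y→N→B = 2+9+3+9 = 23 → 23 days.
N lies on that path, so at 8 days the path becomes 28 days.
No other chain overtakes it, so the finish is 28 days.

28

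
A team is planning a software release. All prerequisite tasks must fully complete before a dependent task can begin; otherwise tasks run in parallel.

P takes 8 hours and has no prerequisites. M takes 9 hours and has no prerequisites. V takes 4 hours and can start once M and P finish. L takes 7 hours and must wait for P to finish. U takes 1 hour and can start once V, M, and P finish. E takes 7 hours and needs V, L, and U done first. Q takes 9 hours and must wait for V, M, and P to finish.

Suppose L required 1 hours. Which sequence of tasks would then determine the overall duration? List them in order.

M, V, Q

The binding path is P→L→E = 8+7+7 = 22; finish at 22 hours.
Since L is critical, the -6 change carries straight to that chain (now 16 hours).
The binding chain switches to M→V→Q = 9+4+9 = 22; finish 22 hours.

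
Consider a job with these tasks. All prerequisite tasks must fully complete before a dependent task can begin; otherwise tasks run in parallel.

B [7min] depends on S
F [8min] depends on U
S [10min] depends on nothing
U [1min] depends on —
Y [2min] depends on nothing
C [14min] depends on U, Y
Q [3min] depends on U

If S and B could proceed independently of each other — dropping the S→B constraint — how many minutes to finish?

With the dependency in place, S→B = 10+7 = 17 sets the finish at 17 minutes.
Without S→B, B's earliest start moves from 10 to 0.
The longest chain is now Y→C = 2+14 = 16, so the plan takes 16 minutes.

16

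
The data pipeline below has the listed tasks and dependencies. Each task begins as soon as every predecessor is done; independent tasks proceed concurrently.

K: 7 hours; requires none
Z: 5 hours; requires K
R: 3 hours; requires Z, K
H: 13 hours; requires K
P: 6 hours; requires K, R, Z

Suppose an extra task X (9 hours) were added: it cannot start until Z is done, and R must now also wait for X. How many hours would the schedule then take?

Originally the schedule takes 21 hours.
With X inserted, R now waits for max(Z, K, X).
New critical path: K→Z→X→R→P = 7+5+9+3+6 = 30 ⇒ 30 hours.

30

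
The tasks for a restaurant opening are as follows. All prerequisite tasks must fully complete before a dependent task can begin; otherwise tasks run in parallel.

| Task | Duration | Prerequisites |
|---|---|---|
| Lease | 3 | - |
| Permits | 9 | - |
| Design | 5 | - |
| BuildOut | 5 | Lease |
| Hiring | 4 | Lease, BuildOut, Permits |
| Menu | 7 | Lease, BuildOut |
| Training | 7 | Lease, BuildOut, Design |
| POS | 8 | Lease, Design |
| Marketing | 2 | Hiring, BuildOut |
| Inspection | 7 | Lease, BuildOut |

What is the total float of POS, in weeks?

Lease→BuildOut→Menu = 3+5+7 = 15 sets the makespan at 15 weeks.
POS finishes as early as 13 and must finish by 15.
So POS can slip 15 − 13 = 2 weeks.

2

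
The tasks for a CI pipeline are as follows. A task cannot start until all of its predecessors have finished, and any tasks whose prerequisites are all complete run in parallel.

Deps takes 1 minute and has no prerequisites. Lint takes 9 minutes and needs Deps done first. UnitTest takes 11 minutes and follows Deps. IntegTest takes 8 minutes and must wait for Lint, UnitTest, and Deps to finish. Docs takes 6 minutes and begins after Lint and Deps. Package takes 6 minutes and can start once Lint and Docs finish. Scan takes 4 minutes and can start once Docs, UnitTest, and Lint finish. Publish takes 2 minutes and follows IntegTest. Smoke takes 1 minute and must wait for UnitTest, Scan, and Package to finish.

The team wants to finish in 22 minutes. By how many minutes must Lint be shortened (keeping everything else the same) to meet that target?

Current finish: 23 minutes; target: 22.
Lint is on every critical path, so each minute cut from Lint cuts the finish by one (this holds down to a finish of 22).
Need 23 − 22 = 1 minute off Lint → Lint becomes 8 minutes, finish becomes 22.

1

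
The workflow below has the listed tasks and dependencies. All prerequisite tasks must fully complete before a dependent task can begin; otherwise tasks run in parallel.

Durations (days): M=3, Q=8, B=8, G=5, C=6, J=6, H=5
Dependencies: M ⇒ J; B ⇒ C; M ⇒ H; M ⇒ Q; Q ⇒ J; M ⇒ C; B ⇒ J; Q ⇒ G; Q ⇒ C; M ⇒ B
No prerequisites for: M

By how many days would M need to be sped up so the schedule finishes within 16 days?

1

Current finish: 17 days; target: 16.
M is on every critical path, so each day cut from M cuts the finish by one (this holds down to a finish of 15).
Need 17 − 16 = 1 day off M → M becomes 2 days, finish becomes 16.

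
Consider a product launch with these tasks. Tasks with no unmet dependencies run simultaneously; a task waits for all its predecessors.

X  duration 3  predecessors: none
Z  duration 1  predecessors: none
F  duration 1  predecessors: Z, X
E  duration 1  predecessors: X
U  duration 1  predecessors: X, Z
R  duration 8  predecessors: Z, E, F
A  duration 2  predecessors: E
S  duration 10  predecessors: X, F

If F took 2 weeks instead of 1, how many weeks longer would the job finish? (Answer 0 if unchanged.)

The binding path is X→F→S = 3+1+10 = 14; finish at 14 weeks.
Since F is critical, the +1 change carries straight to that chain (now 15 weeks).
That remains the longest chain; total 15 weeks.
Change in finish: 15 − 14 = +1 weeks.

1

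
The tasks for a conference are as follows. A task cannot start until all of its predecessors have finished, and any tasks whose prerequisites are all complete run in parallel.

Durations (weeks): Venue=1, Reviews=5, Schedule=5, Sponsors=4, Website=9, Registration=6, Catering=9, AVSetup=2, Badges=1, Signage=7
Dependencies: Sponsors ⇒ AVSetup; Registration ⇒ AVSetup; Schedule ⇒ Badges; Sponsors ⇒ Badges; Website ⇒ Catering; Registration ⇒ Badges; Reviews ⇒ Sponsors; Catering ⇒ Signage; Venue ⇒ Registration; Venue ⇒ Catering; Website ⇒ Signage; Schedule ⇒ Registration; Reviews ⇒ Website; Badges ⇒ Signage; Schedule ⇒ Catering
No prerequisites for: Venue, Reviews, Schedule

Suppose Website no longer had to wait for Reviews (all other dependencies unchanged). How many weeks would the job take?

Before: longest chain Reviews→Website→Catering→Signage = 5+9+9+7 = 30, finish 30.
Without Reviews→Website, Website's earliest start moves from 5 to 0.
The longest chain is now Website→Catering→Signage = 9+9+7 = 25, so the job takes 25 weeks.

25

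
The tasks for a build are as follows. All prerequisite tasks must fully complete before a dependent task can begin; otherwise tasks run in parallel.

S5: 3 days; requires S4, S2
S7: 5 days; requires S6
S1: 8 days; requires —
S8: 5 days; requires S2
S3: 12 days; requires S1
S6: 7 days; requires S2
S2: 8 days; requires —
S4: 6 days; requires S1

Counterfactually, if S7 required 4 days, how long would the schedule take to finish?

Critical path before the change: S2→S6→S7 = 8+7+5 = 20 giving 20 days.
S7 is on the critical path; changing it to 4 makes that path 19 days.
Now S1→S3 = 8+12 = 20 is longest, so the finish becomes 20 days.

20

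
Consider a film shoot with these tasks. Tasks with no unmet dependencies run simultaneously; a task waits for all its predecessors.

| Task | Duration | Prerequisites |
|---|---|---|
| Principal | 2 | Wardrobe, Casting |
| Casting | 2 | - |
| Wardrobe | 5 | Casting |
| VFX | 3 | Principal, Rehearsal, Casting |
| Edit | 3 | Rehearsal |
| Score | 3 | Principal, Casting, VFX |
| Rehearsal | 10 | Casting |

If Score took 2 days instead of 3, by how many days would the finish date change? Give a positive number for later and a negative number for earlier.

The binding path is Casting→Rehearsal→VFX→Score = 2+10+3+3 = 18; finish at 18 days.
Since Score is critical, the -1 change carries straight to that chain (now 17 days).
No other chain overtakes it, so the finish is 17 days.
Change in finish: 17 − 18 = -1 days.

-1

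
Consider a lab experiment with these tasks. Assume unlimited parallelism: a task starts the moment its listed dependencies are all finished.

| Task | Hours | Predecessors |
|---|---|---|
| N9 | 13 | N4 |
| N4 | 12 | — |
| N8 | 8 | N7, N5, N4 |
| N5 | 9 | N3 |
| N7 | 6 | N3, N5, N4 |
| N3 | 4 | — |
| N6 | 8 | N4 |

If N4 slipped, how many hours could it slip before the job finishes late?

N3→N5→N7→N8 = 4+9+6+8 = 27 sets the makespan at 27 hours.
Longest path through N4: 26 hours (earliest finish 12, latest finish 13).
Slack of N4 = 1 − 0 = 1 hour.

1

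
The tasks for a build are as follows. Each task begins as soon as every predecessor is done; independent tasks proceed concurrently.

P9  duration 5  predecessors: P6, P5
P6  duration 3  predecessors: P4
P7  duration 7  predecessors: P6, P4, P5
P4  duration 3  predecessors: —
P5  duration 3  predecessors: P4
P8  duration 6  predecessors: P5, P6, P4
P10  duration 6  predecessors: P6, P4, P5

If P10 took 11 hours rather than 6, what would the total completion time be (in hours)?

Actual critical path: P4→P5→P7 = 3+3+7 = 13 ⇒ 13 hours.
P10 has 1 hour of float (longest path through it is 12).
Now P4→P5→P10 = 3+3+11 = 17 is longest, so the finish becomes 17 hours.

17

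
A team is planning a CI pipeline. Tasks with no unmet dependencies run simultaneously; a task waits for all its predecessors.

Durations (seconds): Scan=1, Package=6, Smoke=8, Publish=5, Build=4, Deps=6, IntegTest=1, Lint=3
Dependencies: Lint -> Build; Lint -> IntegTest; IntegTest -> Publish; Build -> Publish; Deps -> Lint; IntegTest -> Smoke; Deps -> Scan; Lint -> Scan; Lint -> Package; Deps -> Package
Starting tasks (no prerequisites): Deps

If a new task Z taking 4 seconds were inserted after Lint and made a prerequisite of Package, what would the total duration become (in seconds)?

Originally the CI pipeline takes 18 seconds.
With Z inserted, Package now waits for max(Deps, Lint, Z).
New critical path: Deps→Lint→Z→Package = 6+3+4+6 = 19 ⇒ 19 seconds.

19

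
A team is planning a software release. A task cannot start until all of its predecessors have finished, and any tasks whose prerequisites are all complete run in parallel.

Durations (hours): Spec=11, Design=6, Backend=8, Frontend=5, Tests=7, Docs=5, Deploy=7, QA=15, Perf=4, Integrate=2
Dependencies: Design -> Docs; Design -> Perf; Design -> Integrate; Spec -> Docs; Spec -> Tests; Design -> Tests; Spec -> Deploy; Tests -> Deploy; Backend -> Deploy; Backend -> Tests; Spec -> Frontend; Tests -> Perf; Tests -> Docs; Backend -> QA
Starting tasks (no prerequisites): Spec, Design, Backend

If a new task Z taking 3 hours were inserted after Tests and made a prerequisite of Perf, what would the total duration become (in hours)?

25

Originally the schedule takes 25 hours.
With Z inserted, Perf now waits for max(Design, Tests, Z).
New critical path: Spec→Tests→Z→Perf = 11+7+3+4 = 25 ⇒ 25 hours.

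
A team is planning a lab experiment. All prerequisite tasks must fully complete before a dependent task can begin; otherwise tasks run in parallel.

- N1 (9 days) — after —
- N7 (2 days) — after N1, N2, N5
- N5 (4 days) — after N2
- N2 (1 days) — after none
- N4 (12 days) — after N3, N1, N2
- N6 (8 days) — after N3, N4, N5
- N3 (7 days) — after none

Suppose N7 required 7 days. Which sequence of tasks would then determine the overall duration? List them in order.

N1, N4, N6

Critical path before the change: N1→N4→N6 = 9+12+8 = 29 giving 29 days.
N7 has 18 days of float (longest path through it is 11).
No other chain overtakes it, so the finish is 29 days.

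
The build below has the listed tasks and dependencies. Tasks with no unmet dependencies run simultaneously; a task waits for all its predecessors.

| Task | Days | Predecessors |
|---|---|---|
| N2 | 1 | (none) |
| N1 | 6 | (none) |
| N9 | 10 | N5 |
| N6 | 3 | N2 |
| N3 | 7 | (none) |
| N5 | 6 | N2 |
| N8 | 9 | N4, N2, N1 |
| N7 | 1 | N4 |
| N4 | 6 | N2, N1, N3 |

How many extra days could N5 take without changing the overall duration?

The longest chain is N3→N4→N8 = 7+6+9 = 22; overall finish 22 days.
Longest path through N5: 17 days (earliest finish 7, latest finish 12).
Slack of N5 = 6 − 1 = 5 days.

5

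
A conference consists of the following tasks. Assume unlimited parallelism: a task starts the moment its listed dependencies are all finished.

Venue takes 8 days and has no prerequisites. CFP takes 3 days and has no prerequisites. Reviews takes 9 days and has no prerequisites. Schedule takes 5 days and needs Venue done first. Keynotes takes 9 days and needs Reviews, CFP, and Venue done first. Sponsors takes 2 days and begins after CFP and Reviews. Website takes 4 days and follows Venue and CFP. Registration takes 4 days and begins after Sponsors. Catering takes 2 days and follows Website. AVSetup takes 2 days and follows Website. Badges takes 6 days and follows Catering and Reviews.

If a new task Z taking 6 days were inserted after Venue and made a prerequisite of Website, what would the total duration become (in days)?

Originally the project takes 20 days.
With Z inserted, Website now waits for max(Venue, CFP, Z).
New critical path: Venue→Z→Website→Catering→Badges = 8+6+4+2+6 = 26 ⇒ 26 days.

26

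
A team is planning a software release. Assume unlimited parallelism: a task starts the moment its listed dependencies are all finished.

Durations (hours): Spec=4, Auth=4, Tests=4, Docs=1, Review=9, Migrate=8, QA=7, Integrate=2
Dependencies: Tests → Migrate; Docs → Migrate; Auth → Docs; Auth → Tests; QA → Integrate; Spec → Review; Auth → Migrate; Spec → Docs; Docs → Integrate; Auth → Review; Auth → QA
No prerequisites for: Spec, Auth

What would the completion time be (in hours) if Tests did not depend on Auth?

13

Before: longest chain Auth→Tests→Migrate = 4+4+8 = 16, finish 16.
Without Auth→Tests, Tests's earliest start moves from 4 to 0.
The longest chain is now Spec→Docs→Migrate = 4+1+8 = 13, so the plan takes 13 hours.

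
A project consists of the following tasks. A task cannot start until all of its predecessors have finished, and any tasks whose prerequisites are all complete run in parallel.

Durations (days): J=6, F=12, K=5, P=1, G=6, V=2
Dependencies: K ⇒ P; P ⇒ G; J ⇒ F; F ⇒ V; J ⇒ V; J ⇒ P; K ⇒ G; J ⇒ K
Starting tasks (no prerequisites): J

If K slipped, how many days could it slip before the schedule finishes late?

2

The longest chain is J→F→V = 6+12+2 = 20; overall finish 20 days.
The longest chain containing K totals 18 days.
Float = 20 − 18 = 2.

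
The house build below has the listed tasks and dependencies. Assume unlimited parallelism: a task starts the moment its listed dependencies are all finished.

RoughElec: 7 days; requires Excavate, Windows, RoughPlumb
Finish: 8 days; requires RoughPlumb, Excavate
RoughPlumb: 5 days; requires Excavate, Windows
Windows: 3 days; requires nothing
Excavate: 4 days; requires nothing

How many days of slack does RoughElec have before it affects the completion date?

Critical path: Excavate→RoughPlumb→Finish = 4+5+8 = 17, so the finish is 17 days.
The longest chain containing RoughElec totals 16 days.
Float = 17 − 16 = 1.

1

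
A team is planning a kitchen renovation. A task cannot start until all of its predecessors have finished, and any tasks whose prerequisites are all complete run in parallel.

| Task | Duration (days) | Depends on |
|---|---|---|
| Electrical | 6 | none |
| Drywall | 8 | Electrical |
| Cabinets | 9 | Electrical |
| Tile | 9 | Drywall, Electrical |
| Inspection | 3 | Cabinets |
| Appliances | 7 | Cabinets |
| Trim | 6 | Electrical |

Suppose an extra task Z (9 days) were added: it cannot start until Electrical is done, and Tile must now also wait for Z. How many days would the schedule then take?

24

Originally the schedule takes 23 days.
With Z inserted, Tile now waits for max(Drywall, Electrical, Z).
New critical path: Electrical→Z→Tile = 6+9+9 = 24 ⇒ 24 days.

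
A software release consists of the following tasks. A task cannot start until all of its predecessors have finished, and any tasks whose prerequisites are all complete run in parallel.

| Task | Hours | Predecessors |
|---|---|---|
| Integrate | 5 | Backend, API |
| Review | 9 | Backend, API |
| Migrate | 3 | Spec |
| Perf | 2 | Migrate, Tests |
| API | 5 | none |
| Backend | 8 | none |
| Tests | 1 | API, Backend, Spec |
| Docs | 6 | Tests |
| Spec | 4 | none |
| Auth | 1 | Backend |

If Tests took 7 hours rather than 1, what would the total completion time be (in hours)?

21

The binding path is Backend→Review = 8+9 = 17; finish at 17 hours.
The longest path through Tests is only 15 hours, so Tests has float 2.
New critical path: Backend→Tests→Docs = 8+7+6 = 21 ⇒ 21 hours.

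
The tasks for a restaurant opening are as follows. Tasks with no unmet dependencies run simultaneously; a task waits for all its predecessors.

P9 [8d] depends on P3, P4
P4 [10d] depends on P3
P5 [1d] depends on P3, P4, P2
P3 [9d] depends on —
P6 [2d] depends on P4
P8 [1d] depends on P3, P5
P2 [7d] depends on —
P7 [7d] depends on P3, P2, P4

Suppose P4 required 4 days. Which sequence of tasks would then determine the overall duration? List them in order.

Actual critical path: P3→P4→P9 = 9+10+8 = 27 ⇒ 27 days.
P4 is on the critical path; changing it to 4 makes that path 21 days.
No other chain overtakes it, so the finish is 21 days.

P3, P4, P9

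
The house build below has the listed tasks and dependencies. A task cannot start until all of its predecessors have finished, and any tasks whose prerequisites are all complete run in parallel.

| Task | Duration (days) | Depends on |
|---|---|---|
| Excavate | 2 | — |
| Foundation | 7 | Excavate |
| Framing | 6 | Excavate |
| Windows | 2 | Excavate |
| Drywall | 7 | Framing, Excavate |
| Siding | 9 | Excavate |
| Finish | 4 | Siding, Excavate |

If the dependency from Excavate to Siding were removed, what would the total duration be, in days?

With the dependency in place, Excavate→Framing→Drywall = 2+6+7 = 15 sets the finish at 15 days.
Without Excavate→Siding, Siding's earliest start moves from 2 to 0.
New critical path: Excavate→Framing→Drywall = 2+6+7 = 15 ⇒ 15 days.

15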